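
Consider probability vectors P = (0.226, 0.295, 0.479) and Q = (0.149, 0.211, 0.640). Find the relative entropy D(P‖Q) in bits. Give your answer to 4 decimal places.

D(P‖Q) = Σ p·log₂(p/q).
  0.226·log₂(0.226/0.149) = 0.13583
  0.295·log₂(0.295/0.211) = 0.14262
  0.479·log₂(0.479/0.640) = -0.20024
D(P‖Q) = 0.0782 bits.

0.0782 bits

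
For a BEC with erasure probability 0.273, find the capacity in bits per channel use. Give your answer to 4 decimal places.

Binary erasure channel: capacity C = 1 − ε.
C = 1 − 0.273 = 0.7270 bits per channel use.

0.7270 bits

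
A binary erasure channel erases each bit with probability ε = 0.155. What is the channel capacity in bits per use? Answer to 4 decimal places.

0.8450 bits

Binary erasure channel: capacity C = 1 − ε.
C = 1 − 0.155 = 0.8450 bits per channel use.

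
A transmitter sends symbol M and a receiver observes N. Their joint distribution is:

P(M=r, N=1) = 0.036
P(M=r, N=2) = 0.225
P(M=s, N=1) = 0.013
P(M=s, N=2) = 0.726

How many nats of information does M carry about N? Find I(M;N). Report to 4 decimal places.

Marginals: p(M) = (0.2610, 0.7390), p(N) = (0.0490, 0.9510).
I(M;N) = Σ p(x,y)·ln[p(x,y)/(p(x)p(y))].
  (r,1): 0.036·ln(2.8149) = 0.03726
  (r,2): 0.225·ln(0.9065) = -0.02209
  (s,1): 0.013·ln(0.3590) = -0.01332
  (s,2): 0.726·ln(1.0330) = 0.02359
Sum = 0.0254 nats.

0.0254 nats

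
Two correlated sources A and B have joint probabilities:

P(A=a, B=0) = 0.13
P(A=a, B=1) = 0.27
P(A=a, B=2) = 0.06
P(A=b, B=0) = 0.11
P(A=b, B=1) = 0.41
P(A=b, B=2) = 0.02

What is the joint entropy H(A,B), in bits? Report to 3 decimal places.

2.127 bits

H(A,B) = −Σ p(x,y)·log₂ p(x,y) over all 6 cells.
  cell (a,0): −0.13·log₂0.13 = 0.3826
  cell (a,1): −0.27·log₂0.27 = 0.5100
  cell (a,2): −0.06·log₂0.06 = 0.2435
  cell (b,0): −0.11·log₂0.11 = 0.3503
  cell (b,1): −0.41·log₂0.41 = 0.5274
  cell (b,2): −0.02·log₂0.02 = 0.1129
Sum = 2.127 bits.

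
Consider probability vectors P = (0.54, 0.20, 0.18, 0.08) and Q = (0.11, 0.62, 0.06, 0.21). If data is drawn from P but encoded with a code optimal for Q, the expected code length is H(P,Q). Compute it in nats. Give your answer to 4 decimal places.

H(P,Q) = −Σ p·ln q.
  −0.54·ln(0.11) = 1.19193
  −0.20·ln(0.62) = 0.09561
  −0.18·ln(0.06) = 0.50641
  −0.08·ln(0.21) = 0.12485
H(P,Q) = 1.9188 nats.

1.9188 nats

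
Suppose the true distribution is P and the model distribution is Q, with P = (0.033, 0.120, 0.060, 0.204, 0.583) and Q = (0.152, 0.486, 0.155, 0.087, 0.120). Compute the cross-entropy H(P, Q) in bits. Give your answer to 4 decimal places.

2.8780 bits

H(P,Q) = −Σ p·log₂ q.
  −0.033·log₂(0.152) = 0.08969
  −0.120·log₂(0.486) = 0.12492
  −0.060·log₂(0.155) = 0.16138
  −0.204·log₂(0.087) = 0.71866
  −0.583·log₂(0.120) = 1.78334
H(P,Q) = 2.8780 bits.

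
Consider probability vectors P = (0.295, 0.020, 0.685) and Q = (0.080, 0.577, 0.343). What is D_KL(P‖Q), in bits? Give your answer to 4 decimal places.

D(P‖Q) = Σ p·log₂(p/q).
  0.295·log₂(0.295/0.080) = 0.55538
  0.020·log₂(0.020/0.577) = -0.09701
  0.685·log₂(0.685/0.343) = 0.68356
D(P‖Q) = 1.1419 bits.

1.1419 bits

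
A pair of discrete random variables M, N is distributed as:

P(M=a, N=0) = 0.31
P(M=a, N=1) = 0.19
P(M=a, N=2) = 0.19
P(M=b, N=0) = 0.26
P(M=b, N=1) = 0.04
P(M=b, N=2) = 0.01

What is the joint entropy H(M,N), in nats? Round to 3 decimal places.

H(M,N) = −Σ p(x,y)·ln p(x,y) over all 6 cells.
  cell (a,0): −0.31·ln0.31 = 0.3631
  cell (a,1): −0.19·ln0.19 = 0.3155
  cell (a,2): −0.19·ln0.19 = 0.3155
  cell (b,0): −0.26·ln0.26 = 0.3502
  cell (b,1): −0.04·ln0.04 = 0.1288
  cell (b,2): −0.01·ln0.01 = 0.0461
Sum = 1.519 nats.

1.519 nats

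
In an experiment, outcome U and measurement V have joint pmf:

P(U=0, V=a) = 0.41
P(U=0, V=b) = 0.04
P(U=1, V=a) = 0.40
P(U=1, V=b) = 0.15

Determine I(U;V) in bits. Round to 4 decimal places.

Marginals: p(U) = (0.4500, 0.5500), p(V) = (0.8100, 0.1900).
I(U;V) = H(U) + H(V) − H(U,V).
H(U) = 0.9928, H(V) = 0.7015, H(U,V) = 1.6525.
I(U;V) = 0.9928 + 0.7015 − 1.6525 = 0.0418 bits.

0.0418 bits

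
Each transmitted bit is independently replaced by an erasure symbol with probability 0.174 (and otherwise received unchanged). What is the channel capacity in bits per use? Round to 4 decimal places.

0.8260 bits

Binary erasure channel: capacity C = 1 − ε.
C = 1 − 0.174 = 0.8260 bits per channel use.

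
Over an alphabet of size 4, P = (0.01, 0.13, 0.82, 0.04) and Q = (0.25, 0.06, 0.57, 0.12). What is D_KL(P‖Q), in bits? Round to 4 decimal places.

0.4654 bits

D(P‖Q) = Σ p·log₂(p/q).
  0.01·log₂(0.01/0.25) = -0.04644
  0.13·log₂(0.13/0.06) = 0.14501
  0.82·log₂(0.82/0.57) = 0.43022
  0.04·log₂(0.04/0.12) = -0.06340
D(P‖Q) = 0.4654 bits.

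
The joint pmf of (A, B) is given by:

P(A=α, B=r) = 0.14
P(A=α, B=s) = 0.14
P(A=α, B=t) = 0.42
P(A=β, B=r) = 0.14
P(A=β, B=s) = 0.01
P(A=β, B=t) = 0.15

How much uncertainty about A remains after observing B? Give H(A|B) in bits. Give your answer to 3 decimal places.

Marginals: p(A) = (0.7000, 0.3000), p(B) = (0.2800, 0.1500, 0.5700).
H(A|B) = Σ p(B) · H(A|B=·).
  B=r: p=0.2800, H(A|B=r) = 1.0000
  B=s: p=0.1500, H(A|B=s) = 0.3534
  B=t: p=0.5700, H(A|B=t) = 0.8315
Weighted sum = 0.807 bits.

0.807 bits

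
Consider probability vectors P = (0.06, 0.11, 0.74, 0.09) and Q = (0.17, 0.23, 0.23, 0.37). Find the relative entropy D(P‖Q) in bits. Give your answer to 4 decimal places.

0.8568 bits

D(P‖Q) = Σ p·log₂(p/q).
  0.06·log₂(0.06/0.17) = -0.09015
  0.11·log₂(0.11/0.23) = -0.11705
  0.74·log₂(0.74/0.23) = 1.24756
  0.09·log₂(0.09/0.37) = -0.18356
D(P‖Q) = 0.8568 bits.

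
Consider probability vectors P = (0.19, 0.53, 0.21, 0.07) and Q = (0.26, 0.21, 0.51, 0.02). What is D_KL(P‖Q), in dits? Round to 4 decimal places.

D(P‖Q) = Σ p·log₁₀(p/q).
  0.19·log₁₀(0.19/0.26) = -0.02588
  0.53·log₁₀(0.53/0.21) = 0.21309
  0.21·log₁₀(0.21/0.51) = -0.08092
  0.07·log₁₀(0.07/0.02) = 0.03808
D(P‖Q) = 0.1444 dits.

0.1444 dits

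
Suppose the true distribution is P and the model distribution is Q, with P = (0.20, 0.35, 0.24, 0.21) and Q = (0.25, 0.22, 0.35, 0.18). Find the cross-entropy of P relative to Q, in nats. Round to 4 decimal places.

H(P,Q) = −Σ p·ln q.
  −0.20·ln(0.25) = 0.27726
  −0.35·ln(0.22) = 0.52994
  −0.24·ln(0.35) = 0.25196
  −0.21·ln(0.18) = 0.36011
H(P,Q) = 1.4193 nats.

1.4193 nats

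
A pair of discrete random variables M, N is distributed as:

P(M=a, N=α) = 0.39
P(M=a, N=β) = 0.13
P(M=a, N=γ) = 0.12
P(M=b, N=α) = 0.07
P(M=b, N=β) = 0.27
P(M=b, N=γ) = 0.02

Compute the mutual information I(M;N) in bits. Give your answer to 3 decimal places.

0.213 bits

Marginals: p(M) = (0.6400, 0.3600), p(N) = (0.4600, 0.4000, 0.1400).
I(M;N) = Σ p(x,y)·log₂[p(x,y)/(p(x)p(y))].
  (a,α): 0.39·log₂(1.3247) = 0.1582
  (a,β): 0.13·log₂(0.5078) = -0.1271
  (a,γ): 0.12·log₂(1.3393) = 0.0506
  (b,α): 0.07·log₂(0.4227) = -0.0870
  (b,β): 0.27·log₂(1.8750) = 0.2449
  (b,γ): 0.02·log₂(0.3968) = -0.0267
Sum = 0.213 bits.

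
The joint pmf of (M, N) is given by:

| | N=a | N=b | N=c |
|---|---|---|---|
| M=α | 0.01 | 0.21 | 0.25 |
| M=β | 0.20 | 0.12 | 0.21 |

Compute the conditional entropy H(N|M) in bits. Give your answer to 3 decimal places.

Marginals: p(M) = (0.4700, 0.5300), p(N) = (0.2100, 0.3300, 0.4600).
H(N|M) = Σ p(M) · H(N|M=·).
  M=α: p=0.4700, H(N|M=α) = 1.1219
  M=β: p=0.5300, H(N|M=β) = 1.5450
Weighted sum = 1.346 bits.

1.346 bits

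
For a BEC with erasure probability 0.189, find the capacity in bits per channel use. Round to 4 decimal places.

Binary erasure channel: capacity C = 1 − ε.
C = 1 − 0.189 = 0.8110 bits per channel use.

0.8110 bits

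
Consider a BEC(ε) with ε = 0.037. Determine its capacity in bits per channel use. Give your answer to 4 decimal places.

0.9630 bits

Binary erasure channel: capacity C = 1 − ε.
C = 1 − 0.037 = 0.9630 bits per channel use.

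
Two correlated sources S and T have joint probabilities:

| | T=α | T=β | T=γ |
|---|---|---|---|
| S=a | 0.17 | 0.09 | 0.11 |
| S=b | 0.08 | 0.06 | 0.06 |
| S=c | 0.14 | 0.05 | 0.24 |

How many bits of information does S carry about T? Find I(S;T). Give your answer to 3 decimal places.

Marginals: p(S) = (0.3700, 0.2000, 0.4300), p(T) = (0.3900, 0.2000, 0.4100).
I(S;T) = H(S) + H(T) − H(S,T).
H(S) = 1.5187, H(T) = 1.5216, H(S,T) = 2.9834.
I(S;T) = 1.5187 + 1.5216 − 2.9834 = 0.057 bits.

0.057 bits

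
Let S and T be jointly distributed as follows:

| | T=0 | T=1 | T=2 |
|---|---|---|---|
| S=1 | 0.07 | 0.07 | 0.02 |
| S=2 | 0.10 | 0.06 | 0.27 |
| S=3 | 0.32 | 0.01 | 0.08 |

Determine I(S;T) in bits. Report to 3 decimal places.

0.286 bits

Marginals: p(S) = (0.1600, 0.4300, 0.4100), p(T) = (0.4900, 0.1400, 0.3700).
I(S;T) = H(S) + H(T) − H(S,T).
H(S) = 1.4740, H(T) = 1.4321, H(S,T) = 2.6197.
I(S;T) = 1.4740 + 1.4321 − 2.6197 = 0.286 bits.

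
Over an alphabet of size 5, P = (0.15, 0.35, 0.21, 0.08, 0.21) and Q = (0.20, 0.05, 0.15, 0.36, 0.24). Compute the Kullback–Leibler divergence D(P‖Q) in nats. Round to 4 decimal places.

D(P‖Q) = Σ p·ln(p/q).
  0.15·ln(0.15/0.20) = -0.04315
  0.35·ln(0.35/0.05) = 0.68107
  0.21·ln(0.21/0.15) = 0.07066
  0.08·ln(0.08/0.36) = -0.12033
  0.21·ln(0.21/0.24) = -0.02804
D(P‖Q) = 0.5602 nats.

0.5602 nats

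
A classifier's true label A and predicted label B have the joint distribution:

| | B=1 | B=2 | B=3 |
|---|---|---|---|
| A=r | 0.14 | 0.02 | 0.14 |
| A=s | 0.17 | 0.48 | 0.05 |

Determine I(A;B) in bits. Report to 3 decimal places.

0.294 bits

Marginals: p(A) = (0.3000, 0.7000), p(B) = (0.3100, 0.5000, 0.1900).
I(A;B) = Σ p(x,y)·log₂[p(x,y)/(p(x)p(y))].
  (r,1): 0.14·log₂(1.5054) = 0.0826
  (r,2): 0.02·log₂(0.1333) = -0.0581
  (r,3): 0.14·log₂(2.4561) = 0.1815
  (s,1): 0.17·log₂(0.7834) = -0.0599
  (s,2): 0.48·log₂(1.3714) = 0.2187
  (s,3): 0.05·log₂(0.3759) = -0.0706
Sum = 0.294 bits.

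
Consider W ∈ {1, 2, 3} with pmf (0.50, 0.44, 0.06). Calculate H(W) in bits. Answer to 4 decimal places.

H(W) = −Σ p·log₂ p.
  −(0.50)·log₂(0.50) = 0.50000
  −(0.44)·log₂(0.44) = 0.52115
  −(0.06)·log₂(0.06) = 0.24353
Sum: 0.50000 + 0.52115 + 0.24353 = 1.2647 bits.

1.2647 bits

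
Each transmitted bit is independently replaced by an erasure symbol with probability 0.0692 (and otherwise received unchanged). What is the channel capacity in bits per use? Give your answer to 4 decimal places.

0.9308 bits

Binary erasure channel: capacity C = 1 − ε.
C = 1 − 0.0692 = 0.9308 bits per channel use.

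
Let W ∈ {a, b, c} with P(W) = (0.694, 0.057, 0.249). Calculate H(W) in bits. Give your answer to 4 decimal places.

H(W) = −Σ p·log₂ p.
  −(0.694)·log₂(0.694) = 0.36573
  −(0.057)·log₂(0.057) = 0.23557
  −(0.249)·log₂(0.249) = 0.49944
Sum: 0.36573 + 0.23557 + 0.49944 = 1.1007 bits.

1.1007 bits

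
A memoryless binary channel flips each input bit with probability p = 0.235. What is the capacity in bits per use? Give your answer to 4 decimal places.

Binary symmetric channel: C = 1 − h₂(ε) where h₂ is the binary entropy function.
h₂(0.235) = −0.235·log₂0.235 − 0.765·log₂0.765 = 0.7866.
C = 1 − 0.7866 = 0.2134 bits per channel use.

0.2134 bits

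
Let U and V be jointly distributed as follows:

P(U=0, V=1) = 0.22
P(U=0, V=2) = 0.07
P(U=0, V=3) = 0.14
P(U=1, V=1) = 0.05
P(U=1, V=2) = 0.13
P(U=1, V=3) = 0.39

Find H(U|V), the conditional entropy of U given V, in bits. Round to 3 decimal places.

0.815 bits

Chain rule: H(U|V) = H(U,V) − H(V).
Marginals: p(U) = (0.4300, 0.5700), p(V) = (0.2700, 0.2000, 0.5300).
H(U,V) = 2.2748 bits; H(V) = 1.4599 bits.
H(U|V) = 2.2748 − 1.4599 = 0.815 bits.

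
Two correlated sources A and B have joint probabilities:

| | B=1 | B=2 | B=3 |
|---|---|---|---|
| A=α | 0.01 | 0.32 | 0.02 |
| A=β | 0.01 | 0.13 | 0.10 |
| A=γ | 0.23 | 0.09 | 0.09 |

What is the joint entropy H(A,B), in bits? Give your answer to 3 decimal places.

2.600 bits

H(A,B) = −Σ p(x,y)·log₂ p(x,y) over all 9 cells.
  cell (α,1): −0.01·log₂0.01 = 0.0664
  cell (α,2): −0.32·log₂0.32 = 0.5260
  cell (α,3): −0.02·log₂0.02 = 0.1129
  cell (β,1): −0.01·log₂0.01 = 0.0664
  cell (β,2): −0.13·log₂0.13 = 0.3826
  cell (β,3): −0.10·log₂0.10 = 0.3322
  cell (γ,1): −0.23·log₂0.23 = 0.4877
  cell (γ,2): −0.09·log₂0.09 = 0.3127
  cell (γ,3): −0.09·log₂0.09 = 0.3127
Sum = 2.600 bits.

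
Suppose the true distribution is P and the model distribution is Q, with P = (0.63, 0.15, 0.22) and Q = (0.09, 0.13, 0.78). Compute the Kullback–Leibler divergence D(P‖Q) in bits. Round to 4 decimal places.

1.3979 bits

D(P‖Q) = Σ p·log₂(p/q).
  0.63·log₂(0.63/0.09) = 1.76863
  0.15·log₂(0.15/0.13) = 0.03097
  0.22·log₂(0.22/0.78) = -0.40171
D(P‖Q) = 1.3979 bits.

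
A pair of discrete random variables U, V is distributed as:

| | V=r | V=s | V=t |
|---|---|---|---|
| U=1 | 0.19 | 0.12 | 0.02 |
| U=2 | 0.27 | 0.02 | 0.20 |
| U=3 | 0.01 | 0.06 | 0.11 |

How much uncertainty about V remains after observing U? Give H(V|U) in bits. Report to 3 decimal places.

1.205 bits

Marginals: p(U) = (0.3300, 0.4900, 0.1800), p(V) = (0.4700, 0.2000, 0.3300).
H(V|U) = Σ p(U) · H(V|U=·).
  U=1: p=0.3300, H(V|U=1) = 1.2344
  U=2: p=0.4900, H(V|U=2) = 1.1898
  U=3: p=0.1800, H(V|U=3) = 1.1942
Weighted sum = 1.205 bits.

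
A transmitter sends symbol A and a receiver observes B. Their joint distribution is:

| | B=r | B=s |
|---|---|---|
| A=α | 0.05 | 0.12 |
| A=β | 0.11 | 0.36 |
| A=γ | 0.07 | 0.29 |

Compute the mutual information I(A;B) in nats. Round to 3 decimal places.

Marginals: p(A) = (0.1700, 0.4700, 0.3600), p(B) = (0.2300, 0.7700).
I(A;B) = Σ p(x,y)·ln[p(x,y)/(p(x)p(y))].
  (α,r): 0.05·ln(1.2788) = 0.0123
  (α,s): 0.12·ln(0.9167) = -0.0104
  (β,r): 0.11·ln(1.0176) = 0.0019
  (β,s): 0.36·ln(0.9947) = -0.0019
  (γ,r): 0.07·ln(0.8454) = -0.0118
  (γ,s): 0.29·ln(1.0462) = 0.0131
Sum = 0.003 nats.

0.003 nats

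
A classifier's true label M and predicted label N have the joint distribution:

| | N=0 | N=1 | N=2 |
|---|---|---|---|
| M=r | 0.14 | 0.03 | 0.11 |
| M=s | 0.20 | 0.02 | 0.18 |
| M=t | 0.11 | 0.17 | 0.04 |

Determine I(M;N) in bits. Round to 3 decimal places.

Marginals: p(M) = (0.2800, 0.4000, 0.3200), p(N) = (0.4500, 0.2200, 0.3300).
I(M;N) = H(M) + H(N) − H(M,N).
H(M) = 1.5690, H(N) = 1.5268, H(M,N) = 2.8924.
I(M;N) = 1.5690 + 1.5268 − 2.8924 = 0.203 bits.

0.203 bits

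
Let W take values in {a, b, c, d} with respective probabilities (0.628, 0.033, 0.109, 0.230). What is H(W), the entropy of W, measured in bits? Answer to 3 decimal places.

1.420 bits

H(W) = −Σ p·log₂ p.
  −(0.628)·log₂(0.628) = 0.4215
  −(0.033)·log₂(0.033) = 0.1624
  −(0.109)·log₂(0.109) = 0.3485
  −(0.230)·log₂(0.230) = 0.4877
Sum: 0.4215 + 0.1624 + 0.3485 + 0.4877 = 1.420 bits.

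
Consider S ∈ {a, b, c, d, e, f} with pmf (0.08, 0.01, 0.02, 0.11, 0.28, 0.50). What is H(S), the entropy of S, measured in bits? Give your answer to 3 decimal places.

H(S) = −Σ p·log₂ p.
  −(0.08)·log₂(0.08) = 0.2915
  −(0.01)·log₂(0.01) = 0.0664
  −(0.02)·log₂(0.02) = 0.1129
  −(0.11)·log₂(0.11) = 0.3503
  −(0.28)·log₂(0.28) = 0.5142
  −(0.50)·log₂(0.50) = 0.5000
Sum: 0.2915 + 0.0664 + 0.1129 + 0.3503 + 0.5142 + 0.5000 = 1.835 bits.

1.835 bits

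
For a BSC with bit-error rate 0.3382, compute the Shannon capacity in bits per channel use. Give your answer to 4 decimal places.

0.0769 bits

Binary symmetric channel: C = 1 − h₂(ε) where h₂ is the binary entropy function.
h₂(0.3382) = −0.3382·log₂0.3382 − 0.6618·log₂0.6618 = 0.9231.
C = 1 − 0.9231 = 0.0769 bits per channel use.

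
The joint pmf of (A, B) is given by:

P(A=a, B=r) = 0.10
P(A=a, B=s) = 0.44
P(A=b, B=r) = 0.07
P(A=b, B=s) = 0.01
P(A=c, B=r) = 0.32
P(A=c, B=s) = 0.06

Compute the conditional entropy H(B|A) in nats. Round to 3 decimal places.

0.455 nats

Marginals: p(A) = (0.5400, 0.0800, 0.3800), p(B) = (0.4900, 0.5100).
H(B|A) = Σ p(A) · H(B|A=·).
  A=a: p=0.5400, H(B|A=a) = 0.4792
  A=b: p=0.0800, H(B|A=b) = 0.3768
  A=c: p=0.3800, H(B|A=c) = 0.4362
Weighted sum = 0.455 nats.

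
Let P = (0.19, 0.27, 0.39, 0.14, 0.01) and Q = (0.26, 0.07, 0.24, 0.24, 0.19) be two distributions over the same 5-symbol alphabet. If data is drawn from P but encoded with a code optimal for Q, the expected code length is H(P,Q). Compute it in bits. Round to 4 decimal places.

H(P,Q) = −Σ p·log₂ q.
  −0.19·log₂(0.26) = 0.36925
  −0.27·log₂(0.07) = 1.03586
  −0.39·log₂(0.24) = 0.80297
  −0.14·log₂(0.24) = 0.28825
  −0.01·log₂(0.19) = 0.02396
H(P,Q) = 2.5203 bits.

2.5203 bits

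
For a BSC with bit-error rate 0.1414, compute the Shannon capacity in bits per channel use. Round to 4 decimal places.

0.4121 bits

Binary symmetric channel: C = 1 − h₂(ε) where h₂ is the binary entropy function.
h₂(0.1414) = −0.1414·log₂0.1414 − 0.8586·log₂0.8586 = 0.5879.
C = 1 − 0.5879 = 0.4121 bits per channel use.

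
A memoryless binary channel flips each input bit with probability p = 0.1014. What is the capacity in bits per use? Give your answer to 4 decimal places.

Binary symmetric channel: C = 1 − h₂(ε) where h₂ is the binary entropy function.
h₂(0.1014) = −0.1014·log₂0.1014 − 0.8986·log₂0.8986 = 0.4734.
C = 1 − 0.4734 = 0.5266 bits per channel use.

0.5266 bits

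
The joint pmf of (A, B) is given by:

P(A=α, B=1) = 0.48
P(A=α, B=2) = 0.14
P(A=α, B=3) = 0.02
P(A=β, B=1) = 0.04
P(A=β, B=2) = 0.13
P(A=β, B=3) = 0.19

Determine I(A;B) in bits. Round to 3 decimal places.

Marginals: p(A) = (0.6400, 0.3600), p(B) = (0.5200, 0.2700, 0.2100).
I(A;B) = Σ p(x,y)·log₂[p(x,y)/(p(x)p(y))].
  (α,1): 0.48·log₂(1.4423) = 0.2536
  (α,2): 0.14·log₂(0.8102) = -0.0425
  (α,3): 0.02·log₂(0.1488) = -0.0550
  (β,1): 0.04·log₂(0.2137) = -0.0891
  (β,2): 0.13·log₂(1.3374) = 0.0545
  (β,3): 0.19·log₂(2.5132) = 0.2526
Sum = 0.374 bits.

0.374 bits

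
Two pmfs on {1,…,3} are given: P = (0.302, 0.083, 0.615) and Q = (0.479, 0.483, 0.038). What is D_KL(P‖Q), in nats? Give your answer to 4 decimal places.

D(P‖Q) = Σ p·ln(p/q).
  0.302·ln(0.302/0.479) = -0.13930
  0.083·ln(0.083/0.483) = -0.14618
  0.615·ln(0.615/0.038) = 1.71218
D(P‖Q) = 1.4267 nats.

1.4267 nats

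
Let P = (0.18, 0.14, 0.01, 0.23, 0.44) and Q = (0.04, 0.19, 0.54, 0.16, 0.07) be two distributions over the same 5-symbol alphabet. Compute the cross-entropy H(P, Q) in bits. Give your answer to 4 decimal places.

3.4764 bits

H(P,Q) = −Σ p·log₂ q.
  −0.18·log₂(0.04) = 0.83589
  −0.14·log₂(0.19) = 0.33543
  −0.01·log₂(0.54) = 0.00889
  −0.23·log₂(0.16) = 0.60809
  −0.44·log₂(0.07) = 1.68806
H(P,Q) = 3.4764 bits.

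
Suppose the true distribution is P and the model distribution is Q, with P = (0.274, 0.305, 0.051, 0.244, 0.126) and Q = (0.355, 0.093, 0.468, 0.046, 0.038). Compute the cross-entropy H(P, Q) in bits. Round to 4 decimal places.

3.1887 bits

H(P,Q) = −Σ p·log₂ q.
  −0.274·log₂(0.355) = 0.40939
  −0.305·log₂(0.093) = 1.04512
  −0.051·log₂(0.468) = 0.05587
  −0.244·log₂(0.046) = 1.08390
  −0.126·log₂(0.038) = 0.59445
H(P,Q) = 3.1887 bits.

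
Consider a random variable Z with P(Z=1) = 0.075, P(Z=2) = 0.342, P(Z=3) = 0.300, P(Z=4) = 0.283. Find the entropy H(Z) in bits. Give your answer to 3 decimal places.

H(Z) = −Σ p·log₂ p.
  −(0.075)·log₂(0.075) = 0.2803
  −(0.342)·log₂(0.342) = 0.5294
  −(0.300)·log₂(0.300) = 0.5211
  −(0.283)·log₂(0.283) = 0.5154
Sum: 0.2803 + 0.5294 + 0.5211 + 0.5154 = 1.846 bits.

1.846 bits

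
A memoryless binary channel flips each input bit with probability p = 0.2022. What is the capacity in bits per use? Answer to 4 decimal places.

0.2737 bits

Binary symmetric channel: C = 1 − h₂(ε) where h₂ is the binary entropy function.
h₂(0.2022) = −0.2022·log₂0.2022 − 0.7978·log₂0.7978 = 0.7263.
C = 1 − 0.7263 = 0.2737 bits per channel use.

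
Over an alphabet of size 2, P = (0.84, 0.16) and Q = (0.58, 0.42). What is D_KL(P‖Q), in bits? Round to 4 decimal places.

0.2261 bits

D(P‖Q) = Σ p·log₂(p/q).
  0.84·log₂(0.84/0.58) = 0.44884
  0.16·log₂(0.16/0.42) = -0.22277
D(P‖Q) = 0.2261 bits.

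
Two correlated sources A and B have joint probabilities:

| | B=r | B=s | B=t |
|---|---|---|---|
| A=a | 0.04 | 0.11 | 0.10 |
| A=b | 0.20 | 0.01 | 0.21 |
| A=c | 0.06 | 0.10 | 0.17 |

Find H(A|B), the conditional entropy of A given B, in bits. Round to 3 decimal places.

Chain rule: H(A|B) = H(A,B) − H(B).
Marginals: p(A) = (0.2500, 0.4200, 0.3300), p(B) = (0.3000, 0.2200, 0.4800).
H(A,B) = 2.8822 bits; H(B) = 1.5099 bits.
H(A|B) = 2.8822 − 1.5099 = 1.372 bits.

1.372 bits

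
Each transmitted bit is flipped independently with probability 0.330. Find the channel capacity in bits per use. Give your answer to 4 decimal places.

Binary symmetric channel: C = 1 − h₂(ε) where h₂ is the binary entropy function.
h₂(0.330) = −0.330·log₂0.330 − 0.670·log₂0.670 = 0.9149.
C = 1 − 0.9149 = 0.0851 bits per channel use.

0.0851 bits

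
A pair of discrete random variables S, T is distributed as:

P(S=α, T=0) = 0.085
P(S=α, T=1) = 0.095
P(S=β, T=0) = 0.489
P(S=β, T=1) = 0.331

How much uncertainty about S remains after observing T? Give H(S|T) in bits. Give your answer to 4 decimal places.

Marginals: p(S) = (0.1800, 0.8200), p(T) = (0.5740, 0.4260).
H(S|T) = Σ p(T) · H(S|T=·).
  T=0: p=0.5740, H(S|T=0) = 0.6050
  T=1: p=0.4260, H(S|T=1) = 0.7656
Weighted sum = 0.6734 bits.

0.6734 bits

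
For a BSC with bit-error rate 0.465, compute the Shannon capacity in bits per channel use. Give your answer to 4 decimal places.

Binary symmetric channel: C = 1 − h₂(ε) where h₂ is the binary entropy function.
h₂(0.465) = −0.465·log₂0.465 − 0.535·log₂0.535 = 0.9965.
C = 1 − 0.9965 = 0.0035 bits per channel use.

0.0035 bits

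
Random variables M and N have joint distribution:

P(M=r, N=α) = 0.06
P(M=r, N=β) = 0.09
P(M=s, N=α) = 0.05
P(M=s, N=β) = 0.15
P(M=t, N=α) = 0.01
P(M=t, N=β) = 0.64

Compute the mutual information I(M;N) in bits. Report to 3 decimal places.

0.147 bits

Marginals: p(M) = (0.1500, 0.2000, 0.6500), p(N) = (0.1200, 0.8800).
I(M;N) = H(M) + H(N) − H(M,N).
H(M) = 1.2789, H(N) = 0.5294, H(M,N) = 1.6613.
I(M;N) = 1.2789 + 0.5294 − 1.6613 = 0.147 bits.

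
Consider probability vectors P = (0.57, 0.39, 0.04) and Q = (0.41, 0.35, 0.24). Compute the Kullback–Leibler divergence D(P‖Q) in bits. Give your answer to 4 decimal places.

D(P‖Q) = Σ p·log₂(p/q).
  0.57·log₂(0.57/0.41) = 0.27094
  0.39·log₂(0.39/0.35) = 0.06089
  0.04·log₂(0.04/0.24) = -0.10340
D(P‖Q) = 0.2284 bits.

0.2284 bits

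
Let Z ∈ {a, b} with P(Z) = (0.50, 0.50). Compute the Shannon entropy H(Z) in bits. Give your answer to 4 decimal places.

1.0000 bits

H(Z) = −Σ p·log₂ p.
  −(0.50)·log₂(0.50) = 0.50000
  −(0.50)·log₂(0.50) = 0.50000
Sum: 0.50000 + 0.50000 = 1.0000 bits.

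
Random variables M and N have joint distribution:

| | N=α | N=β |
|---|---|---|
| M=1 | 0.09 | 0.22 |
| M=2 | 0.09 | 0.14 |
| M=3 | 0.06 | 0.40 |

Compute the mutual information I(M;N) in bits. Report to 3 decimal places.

0.047 bits

Marginals: p(M) = (0.3100, 0.2300, 0.4600), p(N) = (0.2400, 0.7600).
I(M;N) = Σ p(x,y)·log₂[p(x,y)/(p(x)p(y))].
  (1,α): 0.09·log₂(1.2097) = 0.0247
  (1,β): 0.22·log₂(0.9338) = -0.0217
  (2,α): 0.09·log₂(1.6304) = 0.0635
  (2,β): 0.14·log₂(0.8009) = -0.0448
  (3,α): 0.06·log₂(0.5435) = -0.0528
  (3,β): 0.40·log₂(1.1442) = 0.0777
Sum = 0.047 bits.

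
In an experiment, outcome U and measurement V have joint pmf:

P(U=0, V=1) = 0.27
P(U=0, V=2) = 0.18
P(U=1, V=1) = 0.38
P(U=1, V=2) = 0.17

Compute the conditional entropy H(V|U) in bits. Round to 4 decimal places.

0.9276 bits

Marginals: p(U) = (0.4500, 0.5500), p(V) = (0.6500, 0.3500).
H(V|U) = Σ p(U) · H(V|U=·).
  U=0: p=0.4500, H(V|U=0) = 0.9710
  U=1: p=0.5500, H(V|U=1) = 0.8921
Weighted sum = 0.9276 bits.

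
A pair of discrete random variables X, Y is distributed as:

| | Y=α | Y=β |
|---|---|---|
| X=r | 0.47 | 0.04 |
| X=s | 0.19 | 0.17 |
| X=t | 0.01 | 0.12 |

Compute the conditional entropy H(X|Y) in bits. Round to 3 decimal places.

Chain rule: H(X|Y) = H(X,Y) − H(Y).
Marginals: p(X) = (0.5100, 0.3600, 0.1300), p(Y) = (0.6700, 0.3300).
H(X,Y) = 2.0210 bits; H(Y) = 0.9149 bits.
H(X|Y) = 2.0210 − 0.9149 = 1.106 bits.

1.106 bits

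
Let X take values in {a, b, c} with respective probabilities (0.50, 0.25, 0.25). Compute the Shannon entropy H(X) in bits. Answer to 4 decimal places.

1.5000 bits

H(X) = −Σ p·log₂ p.
  −(0.50)·log₂(0.50) = 0.50000
  −(0.25)·log₂(0.25) = 0.50000
  −(0.25)·log₂(0.25) = 0.50000
Sum: 0.50000 + 0.50000 + 0.50000 = 1.5000 bits.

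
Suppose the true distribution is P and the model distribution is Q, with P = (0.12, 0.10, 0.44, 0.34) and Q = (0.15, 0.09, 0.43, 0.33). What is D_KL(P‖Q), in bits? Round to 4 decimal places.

D(P‖Q) = Σ p·log₂(p/q).
  0.12·log₂(0.12/0.15) = -0.03863
  0.10·log₂(0.10/0.09) = 0.01520
  0.44·log₂(0.44/0.43) = 0.01459
  0.34·log₂(0.34/0.33) = 0.01464
D(P‖Q) = 0.0058 bits.

0.0058 bits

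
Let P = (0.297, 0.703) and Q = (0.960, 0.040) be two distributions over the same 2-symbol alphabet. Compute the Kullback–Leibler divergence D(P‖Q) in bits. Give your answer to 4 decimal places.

D(P‖Q) = Σ p·log₂(p/q).
  0.297·log₂(0.297/0.960) = -0.50269
  0.703·log₂(0.703/0.040) = 2.90722
D(P‖Q) = 2.4045 bits.

2.4045 bits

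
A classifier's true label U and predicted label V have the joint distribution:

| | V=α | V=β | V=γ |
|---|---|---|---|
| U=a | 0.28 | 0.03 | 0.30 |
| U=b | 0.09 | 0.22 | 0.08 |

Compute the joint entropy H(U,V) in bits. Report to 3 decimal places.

2.272 bits

H(U,V) = −Σ p(x,y)·log₂ p(x,y) over all 6 cells.
  cell (a,α): −0.28·log₂0.28 = 0.5142
  cell (a,β): −0.03·log₂0.03 = 0.1518
  cell (a,γ): −0.30·log₂0.30 = 0.5211
  cell (b,α): −0.09·log₂0.09 = 0.3127
  cell (b,β): −0.22·log₂0.22 = 0.4806
  cell (b,γ): −0.08·log₂0.08 = 0.2915
Sum = 2.272 bits.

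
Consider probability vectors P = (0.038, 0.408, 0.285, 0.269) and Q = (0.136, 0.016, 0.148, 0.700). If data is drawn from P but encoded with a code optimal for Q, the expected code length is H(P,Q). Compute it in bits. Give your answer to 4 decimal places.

H(P,Q) = −Σ p·log₂ q.
  −0.038·log₂(0.136) = 0.10938
  −0.408·log₂(0.016) = 2.43404
  −0.285·log₂(0.148) = 0.78555
  −0.269·log₂(0.700) = 0.13842
H(P,Q) = 3.4674 bits.

3.4674 bits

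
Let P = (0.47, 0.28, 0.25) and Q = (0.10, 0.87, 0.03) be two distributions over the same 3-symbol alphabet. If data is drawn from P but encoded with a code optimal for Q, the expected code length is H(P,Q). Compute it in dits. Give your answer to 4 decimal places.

H(P,Q) = −Σ p·log₁₀ q.
  −0.47·log₁₀(0.10) = 0.47000
  −0.28·log₁₀(0.87) = 0.01693
  −0.25·log₁₀(0.03) = 0.38072
H(P,Q) = 0.8677 dits.

0.8677 dits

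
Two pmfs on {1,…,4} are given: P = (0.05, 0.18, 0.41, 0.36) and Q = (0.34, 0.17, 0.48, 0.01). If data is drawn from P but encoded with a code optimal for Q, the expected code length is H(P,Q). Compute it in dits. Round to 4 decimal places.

H(P,Q) = −Σ p·log₁₀ q.
  −0.05·log₁₀(0.34) = 0.02343
  −0.18·log₁₀(0.17) = 0.13852
  −0.41·log₁₀(0.48) = 0.13069
  −0.36·log₁₀(0.01) = 0.72000
H(P,Q) = 1.0126 dits.

1.0126 dits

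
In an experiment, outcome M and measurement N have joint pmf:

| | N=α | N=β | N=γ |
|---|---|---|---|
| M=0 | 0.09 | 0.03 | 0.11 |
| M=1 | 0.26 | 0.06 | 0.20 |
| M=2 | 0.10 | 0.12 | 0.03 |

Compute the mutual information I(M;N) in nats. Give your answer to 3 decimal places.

0.083 nats

Marginals: p(M) = (0.2300, 0.5200, 0.2500), p(N) = (0.4500, 0.2100, 0.3400).
I(M;N) = Σ p(x,y)·ln[p(x,y)/(p(x)p(y))].
  (0,α): 0.09·ln(0.8696) = -0.0126
  (0,β): 0.03·ln(0.6211) = -0.0143
  (0,γ): 0.11·ln(1.4066) = 0.0375
  (1,α): 0.26·ln(1.1111) = 0.0274
  (1,β): 0.06·ln(0.5495) = -0.0359
  (1,γ): 0.20·ln(1.1312) = 0.0247
  (2,α): 0.10·ln(0.8889) = -0.0118
  (2,β): 0.12·ln(2.2857) = 0.0992
  (2,γ): 0.03·ln(0.3529) = -0.0312
Sum = 0.083 nats.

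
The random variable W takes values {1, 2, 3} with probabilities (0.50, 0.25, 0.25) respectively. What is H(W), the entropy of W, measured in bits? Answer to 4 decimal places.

H(W) = −Σ p·log₂ p.
  −(0.50)·log₂(0.50) = 0.50000
  −(0.25)·log₂(0.25) = 0.50000
  −(0.25)·log₂(0.25) = 0.50000
Sum: 0.50000 + 0.50000 + 0.50000 = 1.5000 bits.

1.5000 bits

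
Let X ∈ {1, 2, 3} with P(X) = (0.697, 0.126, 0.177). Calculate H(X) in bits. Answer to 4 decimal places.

H(X) = −Σ p·log₂ p.
  −(0.697)·log₂(0.697) = 0.36298
  −(0.126)·log₂(0.126) = 0.37655
  −(0.177)·log₂(0.177) = 0.44218
Sum: 0.36298 + 0.37655 + 0.44218 = 1.1817 bits.

1.1817 bits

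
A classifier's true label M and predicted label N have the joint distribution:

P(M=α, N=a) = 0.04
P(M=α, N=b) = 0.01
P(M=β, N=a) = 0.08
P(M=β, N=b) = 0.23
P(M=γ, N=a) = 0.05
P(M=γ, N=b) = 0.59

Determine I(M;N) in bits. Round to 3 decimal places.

0.113 bits

Marginals: p(M) = (0.0500, 0.3100, 0.6400), p(N) = (0.1700, 0.8300).
I(M;N) = H(M) + H(N) − H(M,N).
H(M) = 1.1520, H(N) = 0.6577, H(M,N) = 1.6966.
I(M;N) = 1.1520 + 0.6577 − 1.6966 = 0.113 bits.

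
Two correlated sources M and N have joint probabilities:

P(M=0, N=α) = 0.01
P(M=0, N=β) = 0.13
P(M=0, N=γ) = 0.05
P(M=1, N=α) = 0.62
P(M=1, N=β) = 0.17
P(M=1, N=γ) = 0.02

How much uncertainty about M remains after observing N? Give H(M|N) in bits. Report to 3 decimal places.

0.431 bits

Chain rule: H(M|N) = H(M,N) − H(N).
Marginals: p(M) = (0.1900, 0.8100), p(N) = (0.6300, 0.3000, 0.0700).
H(M,N) = 1.6402 bits; H(N) = 1.2096 bits.
H(M|N) = 1.6402 − 1.2096 = 0.431 bits.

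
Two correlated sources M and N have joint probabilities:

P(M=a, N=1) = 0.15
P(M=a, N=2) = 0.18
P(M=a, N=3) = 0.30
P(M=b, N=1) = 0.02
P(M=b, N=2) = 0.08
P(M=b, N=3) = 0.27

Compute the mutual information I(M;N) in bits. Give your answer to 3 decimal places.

0.061 bits

Marginals: p(M) = (0.6300, 0.3700), p(N) = (0.1700, 0.2600, 0.5700).
I(M;N) = Σ p(x,y)·log₂[p(x,y)/(p(x)p(y))].
  (a,1): 0.15·log₂(1.4006) = 0.0729
  (a,2): 0.18·log₂(1.0989) = 0.0245
  (a,3): 0.30·log₂(0.8354) = -0.0778
  (b,1): 0.02·log₂(0.3180) = -0.0331
  (b,2): 0.08·log₂(0.8316) = -0.0213
  (b,3): 0.27·log₂(1.2802) = 0.0962
Sum = 0.061 bits.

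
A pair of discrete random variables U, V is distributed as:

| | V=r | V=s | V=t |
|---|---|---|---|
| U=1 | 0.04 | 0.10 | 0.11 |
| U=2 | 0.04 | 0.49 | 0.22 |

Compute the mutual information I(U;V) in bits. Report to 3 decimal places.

0.041 bits

Marginals: p(U) = (0.2500, 0.7500), p(V) = (0.0800, 0.5900, 0.3300).
I(U;V) = H(U) + H(V) − H(U,V).
H(U) = 0.8113, H(V) = 1.2684, H(U,V) = 2.0388.
I(U;V) = 0.8113 + 1.2684 − 2.0388 = 0.041 bits.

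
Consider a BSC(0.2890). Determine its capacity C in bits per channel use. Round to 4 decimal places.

0.1326 bits

Binary symmetric channel: C = 1 − h₂(ε) where h₂ is the binary entropy function.
h₂(0.2890) = −0.2890·log₂0.2890 − 0.7110·log₂0.7110 = 0.8674.
C = 1 − 0.8674 = 0.1326 bits per channel use.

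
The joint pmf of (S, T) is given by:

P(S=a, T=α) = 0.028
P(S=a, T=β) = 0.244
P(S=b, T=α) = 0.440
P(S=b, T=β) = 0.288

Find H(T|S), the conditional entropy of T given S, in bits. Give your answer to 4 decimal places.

0.8350 bits

Marginals: p(S) = (0.2720, 0.7280), p(T) = (0.4680, 0.5320).
H(T|S) = Σ p(S) · H(T|S=·).
  S=a: p=0.2720, H(T|S=a) = 0.4783
  S=b: p=0.7280, H(T|S=b) = 0.9683
Weighted sum = 0.8350 bits.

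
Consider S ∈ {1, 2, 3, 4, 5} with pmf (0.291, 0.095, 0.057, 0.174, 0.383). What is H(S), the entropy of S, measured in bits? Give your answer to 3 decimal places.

2.046 bits

H(S) = −Σ p·log₂ p.
  −(0.291)·log₂(0.291) = 0.5182
  −(0.095)·log₂(0.095) = 0.3226
  −(0.057)·log₂(0.057) = 0.2356
  −(0.174)·log₂(0.174) = 0.4390
  −(0.383)·log₂(0.383) = 0.5303
Sum: 0.5182 + 0.3226 + 0.2356 + 0.4390 + 0.5303 = 2.046 bits.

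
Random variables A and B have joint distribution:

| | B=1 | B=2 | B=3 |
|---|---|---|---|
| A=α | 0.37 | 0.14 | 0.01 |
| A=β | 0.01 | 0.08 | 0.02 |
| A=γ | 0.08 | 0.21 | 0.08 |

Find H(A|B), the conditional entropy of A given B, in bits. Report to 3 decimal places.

Marginals: p(A) = (0.5200, 0.1100, 0.3700), p(B) = (0.4600, 0.4300, 0.1100).
H(A|B) = Σ p(B) · H(A|B=·).
  B=1: p=0.4600, H(A|B=1) = 0.8116
  B=2: p=0.4300, H(A|B=2) = 1.4834
  B=3: p=0.1100, H(A|B=3) = 1.0958
Weighted sum = 1.132 bits.

1.132 bits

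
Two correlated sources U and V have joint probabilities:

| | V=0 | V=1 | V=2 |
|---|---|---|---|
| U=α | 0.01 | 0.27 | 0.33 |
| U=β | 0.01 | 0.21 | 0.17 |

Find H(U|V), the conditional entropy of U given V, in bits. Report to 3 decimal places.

Marginals: p(U) = (0.6100, 0.3900), p(V) = (0.0200, 0.4800, 0.5000).
H(U|V) = Σ p(V) · H(U|V=·).
  V=0: p=0.0200, H(U|V=0) = 1.0000
  V=1: p=0.4800, H(U|V=1) = 0.9887
  V=2: p=0.5000, H(U|V=2) = 0.9248
Weighted sum = 0.957 bits.

0.957 bits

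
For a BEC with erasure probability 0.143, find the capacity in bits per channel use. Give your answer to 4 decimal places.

0.8570 bits

Binary erasure channel: capacity C = 1 − ε.
C = 1 − 0.143 = 0.8570 bits per channel use.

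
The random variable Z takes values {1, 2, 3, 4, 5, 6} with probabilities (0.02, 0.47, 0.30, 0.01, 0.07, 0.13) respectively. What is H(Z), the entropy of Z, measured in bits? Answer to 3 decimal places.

H(Z) = −Σ p·log₂ p.
  −(0.02)·log₂(0.02) = 0.1129
  −(0.47)·log₂(0.47) = 0.5120
  −(0.30)·log₂(0.30) = 0.5211
  −(0.01)·log₂(0.01) = 0.0664
  −(0.07)·log₂(0.07) = 0.2686
  −(0.13)·log₂(0.13) = 0.3826
Sum: 0.1129 + 0.5120 + 0.5211 + 0.0664 + 0.2686 + 0.3826 = 1.864 bits.

1.864 bits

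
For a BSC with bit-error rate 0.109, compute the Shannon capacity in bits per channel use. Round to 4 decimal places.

Binary symmetric channel: C = 1 − h₂(ε) where h₂ is the binary entropy function.
h₂(0.109) = −0.109·log₂0.109 − 0.891·log₂0.891 = 0.4969.
C = 1 − 0.4969 = 0.5031 bits per channel use.

0.5031 bits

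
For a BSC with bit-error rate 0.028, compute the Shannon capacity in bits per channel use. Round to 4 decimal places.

Binary symmetric channel: C = 1 − h₂(ε) where h₂ is the binary entropy function.
h₂(0.028) = −0.028·log₂0.028 − 0.972·log₂0.972 = 0.1843.
C = 1 − 0.1843 = 0.8157 bits per channel use.

0.8157 bits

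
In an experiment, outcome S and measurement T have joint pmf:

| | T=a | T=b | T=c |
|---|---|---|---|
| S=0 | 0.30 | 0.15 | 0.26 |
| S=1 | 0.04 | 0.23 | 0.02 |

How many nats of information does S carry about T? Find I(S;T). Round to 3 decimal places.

0.152 nats

Marginals: p(S) = (0.7100, 0.2900), p(T) = (0.3400, 0.3800, 0.2800).
I(S;T) = Σ p(x,y)·ln[p(x,y)/(p(x)p(y))].
  (0,a): 0.30·ln(1.2428) = 0.0652
  (0,b): 0.15·ln(0.5560) = -0.0881
  (0,c): 0.26·ln(1.3078) = 0.0698
  (1,a): 0.04·ln(0.4057) = -0.0361
  (1,b): 0.23·ln(2.0871) = 0.1692
  (1,c): 0.02·ln(0.2463) = -0.0280
Sum = 0.152 nats.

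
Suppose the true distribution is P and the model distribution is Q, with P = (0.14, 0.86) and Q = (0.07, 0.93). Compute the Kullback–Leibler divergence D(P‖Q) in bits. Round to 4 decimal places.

D(P‖Q) = Σ p·log₂(p/q).
  0.14·log₂(0.14/0.07) = 0.14000
  0.86·log₂(0.86/0.93) = -0.09709
D(P‖Q) = 0.0429 bits.

0.0429 bits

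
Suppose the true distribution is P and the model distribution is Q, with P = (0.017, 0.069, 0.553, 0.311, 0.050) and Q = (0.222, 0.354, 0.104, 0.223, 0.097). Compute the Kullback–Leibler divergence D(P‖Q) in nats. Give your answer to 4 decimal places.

0.8378 nats

D(P‖Q) = Σ p·ln(p/q).
  0.017·ln(0.017/0.222) = -0.04368
  0.069·ln(0.069/0.354) = -0.11283
  0.553·ln(0.553/0.104) = 0.92404
  0.311·ln(0.311/0.223) = 0.10345
  0.050·ln(0.050/0.097) = -0.03313
D(P‖Q) = 0.8378 nats.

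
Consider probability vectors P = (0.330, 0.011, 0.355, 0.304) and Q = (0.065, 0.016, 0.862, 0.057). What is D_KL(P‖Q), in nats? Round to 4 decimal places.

0.7260 nats

D(P‖Q) = Σ p·ln(p/q).
  0.330·ln(0.330/0.065) = 0.53615
  0.011·ln(0.011/0.016) = -0.00412
  0.355·ln(0.355/0.862) = -0.31493
  0.304·ln(0.304/0.057) = 0.50889
D(P‖Q) = 0.7260 nats.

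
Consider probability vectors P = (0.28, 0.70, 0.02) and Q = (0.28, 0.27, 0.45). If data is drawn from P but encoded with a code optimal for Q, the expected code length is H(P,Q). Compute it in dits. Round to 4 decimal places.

H(P,Q) = −Σ p·log₁₀ q.
  −0.28·log₁₀(0.28) = 0.15480
  −0.70·log₁₀(0.27) = 0.39805
  −0.02·log₁₀(0.45) = 0.00694
H(P,Q) = 0.5598 dits.

0.5598 dits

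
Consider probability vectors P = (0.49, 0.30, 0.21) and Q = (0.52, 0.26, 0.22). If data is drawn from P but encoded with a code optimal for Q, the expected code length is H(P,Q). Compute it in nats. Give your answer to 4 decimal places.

H(P,Q) = −Σ p·ln q.
  −0.49·ln(0.52) = 0.32042
  −0.30·ln(0.26) = 0.40412
  −0.21·ln(0.22) = 0.31797
H(P,Q) = 1.0425 nats.

1.0425 nats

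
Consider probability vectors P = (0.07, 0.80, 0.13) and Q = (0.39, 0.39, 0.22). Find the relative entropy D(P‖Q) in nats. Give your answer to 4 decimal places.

D(P‖Q) = Σ p·ln(p/q).
  0.07·ln(0.07/0.39) = -0.12024
  0.80·ln(0.80/0.39) = 0.57477
  0.13·ln(0.13/0.22) = -0.06839
D(P‖Q) = 0.3861 nats.

0.3861 nats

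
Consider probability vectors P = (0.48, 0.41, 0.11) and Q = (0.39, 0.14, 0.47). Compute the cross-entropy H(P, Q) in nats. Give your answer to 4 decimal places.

H(P,Q) = −Σ p·ln q.
  −0.48·ln(0.39) = 0.45197
  −0.41·ln(0.14) = 0.80611
  −0.11·ln(0.47) = 0.08305
H(P,Q) = 1.3411 nats.

1.3411 nats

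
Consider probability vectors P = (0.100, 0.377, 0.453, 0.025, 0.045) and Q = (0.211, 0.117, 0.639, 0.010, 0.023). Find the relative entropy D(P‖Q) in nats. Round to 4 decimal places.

0.2637 nats

D(P‖Q) = Σ p·ln(p/q).
  0.100·ln(0.100/0.211) = -0.07467
  0.377·ln(0.377/0.117) = 0.44112
  0.453·ln(0.453/0.639) = -0.15584
  0.025·ln(0.025/0.010) = 0.02291
  0.045·ln(0.045/0.023) = 0.03020
D(P‖Q) = 0.2637 nats.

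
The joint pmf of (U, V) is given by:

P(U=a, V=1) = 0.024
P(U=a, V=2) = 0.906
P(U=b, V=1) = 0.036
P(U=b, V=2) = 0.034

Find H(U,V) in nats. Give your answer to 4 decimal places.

0.4136 nats

H(U,V) = −Σ p(x,y)·ln p(x,y) over all 4 cells.
  cell (a,1): −0.024·ln0.024 = 0.08951
  cell (a,2): −0.906·ln0.906 = 0.08944
  cell (b,1): −0.036·ln0.036 = 0.11967
  cell (b,2): −0.034·ln0.034 = 0.11497
Sum = 0.4136 nats.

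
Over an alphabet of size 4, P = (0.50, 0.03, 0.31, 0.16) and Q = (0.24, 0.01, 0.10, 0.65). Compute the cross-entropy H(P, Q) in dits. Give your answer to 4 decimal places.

0.7098 dits

H(P,Q) = −Σ p·log₁₀ q.
  −0.50·log₁₀(0.24) = 0.30989
  −0.03·log₁₀(0.01) = 0.06000
  −0.31·log₁₀(0.10) = 0.31000
  −0.16·log₁₀(0.65) = 0.02993
H(P,Q) = 0.7098 dits.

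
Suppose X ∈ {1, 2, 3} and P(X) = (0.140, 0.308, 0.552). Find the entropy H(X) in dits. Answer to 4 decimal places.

0.4195 dits

H(X) = −Σ p·log₁₀ p.
  −(0.140)·log₁₀(0.140) = 0.11954
  −(0.308)·log₁₀(0.308) = 0.15753
  −(0.552)·log₁₀(0.552) = 0.14245
Sum: 0.11954 + 0.15753 + 0.14245 = 0.4195 dits.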